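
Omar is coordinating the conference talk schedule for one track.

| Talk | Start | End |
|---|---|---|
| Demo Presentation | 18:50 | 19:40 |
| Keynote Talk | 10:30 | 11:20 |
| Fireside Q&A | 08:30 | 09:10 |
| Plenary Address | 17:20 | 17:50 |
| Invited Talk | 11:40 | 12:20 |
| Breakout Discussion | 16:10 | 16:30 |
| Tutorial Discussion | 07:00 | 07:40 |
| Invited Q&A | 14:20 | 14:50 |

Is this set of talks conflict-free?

Sorted by start: Tutorial Discussion, Fireside Q&A, Keynote Talk, Invited Talk, Invited Q&A, Breakout Discussion, Plenary Address, Demo Presentation.
Fireside Q&A starts after Tutorial Discussion ends, so nothing later overlaps Tutorial Discussion either.
Keynote Talk starts after Fireside Q&A ends, so nothing later overlaps Fireside Q&A either.
Invited Talk starts after Keynote Talk ends, so nothing later overlaps Keynote Talk either.
Invited Q&A starts after Invited Talk ends, so nothing later overlaps Invited Talk either.
Breakout Discussion starts after Invited Q&A ends, so nothing later overlaps Invited Q&A either.
Plenary Address starts after Breakout Discussion ends, so nothing later overlaps Breakout Discussion either.
Demo Presentation starts after Plenary Address ends.
Every pair is clear; the schedule has no overlaps.

Yes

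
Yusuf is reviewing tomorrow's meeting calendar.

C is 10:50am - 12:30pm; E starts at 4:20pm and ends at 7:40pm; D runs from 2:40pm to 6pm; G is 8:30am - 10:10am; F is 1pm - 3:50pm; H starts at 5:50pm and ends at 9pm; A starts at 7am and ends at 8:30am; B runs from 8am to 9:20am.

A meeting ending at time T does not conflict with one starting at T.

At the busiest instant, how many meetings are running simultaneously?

3

Sweep the timeline, counting +1 at each start and −1 at each end (ends before starts at a tie):
7am start A → 1
8am start B → 2
8:30am end A → 1
8:30am start G → 2
9:20am end B → 1
10:10am end G → 0
10:50am start C → 1
12:30pm end C → 0
1pm start F → 1
2:40pm start D → 2
3:50pm end F → 1
4:20pm start E → 2
5:50pm start H → 3
6pm end D → 2
7:40pm end E → 1
9pm end H → 0
Peak is 3, at 5:50pm (D, E, H).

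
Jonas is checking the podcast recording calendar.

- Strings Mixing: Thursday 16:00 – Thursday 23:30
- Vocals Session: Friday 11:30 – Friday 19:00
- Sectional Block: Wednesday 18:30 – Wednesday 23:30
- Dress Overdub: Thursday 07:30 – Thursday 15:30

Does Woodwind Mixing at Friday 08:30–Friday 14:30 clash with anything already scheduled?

Yes — it overlaps Vocals Session

Sectional Block: ends Wednesday 23:30 at or before Woodwind Mixing starts Friday 08:30 → clear.
Dress Overdub: ends Thursday 15:30 at or before Woodwind Mixing starts Friday 08:30 → clear.
Strings Mixing: ends Thursday 23:30 at or before Woodwind Mixing starts Friday 08:30 → clear.
Vocals Session: starts Friday 11:30 before Woodwind Mixing ends Friday 14:30, and ends Friday 19:00 after Woodwind Mixing starts Friday 08:30 → overlap.
Woodwind Mixing overlaps Vocals Session.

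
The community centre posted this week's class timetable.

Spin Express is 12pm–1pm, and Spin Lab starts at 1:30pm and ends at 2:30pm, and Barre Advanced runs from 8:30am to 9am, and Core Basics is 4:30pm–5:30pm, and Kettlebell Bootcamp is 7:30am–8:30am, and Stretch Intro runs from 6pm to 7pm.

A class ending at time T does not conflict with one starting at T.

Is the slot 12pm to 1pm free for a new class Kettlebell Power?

Kettlebell Bootcamp: ends 8:30am at or before Kettlebell Power starts 12pm → clear.
Barre Advanced: ends 9am at or before Kettlebell Power starts 12pm → clear.
Spin Express: starts 12pm before Kettlebell Power ends 1pm, and ends 1pm after Kettlebell Power starts 12pm → overlap.
Spin Lab: starts 1:30pm at or after Kettlebell Power ends 1pm → clear.
Core Basics: starts 4:30pm at or after Kettlebell Power ends 1pm → clear.
Stretch Intro: starts 6pm at or after Kettlebell Power ends 1pm → clear.
Kettlebell Power overlaps Spin Express.

No — it overlaps Spin Express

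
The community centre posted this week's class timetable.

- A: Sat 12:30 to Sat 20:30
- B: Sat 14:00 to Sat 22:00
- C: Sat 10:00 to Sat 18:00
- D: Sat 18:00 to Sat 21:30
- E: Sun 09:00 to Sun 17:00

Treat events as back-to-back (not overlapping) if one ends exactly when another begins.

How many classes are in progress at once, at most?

Sort all start/end points and keep a running count:
Sat 10:00 start C → 1
Sat 12:30 start A → 2
Sat 14:00 start B → 3
Sat 18:00 end C → 2
Sat 18:00 start D → 3
Sat 20:30 end A → 2
Sat 21:30 end D → 1
Sat 22:00 end B → 0
Sun 09:00 start E → 1
Sun 17:00 end E → 0
Peak is 3, at Sat 14:00 (A, B, C).

3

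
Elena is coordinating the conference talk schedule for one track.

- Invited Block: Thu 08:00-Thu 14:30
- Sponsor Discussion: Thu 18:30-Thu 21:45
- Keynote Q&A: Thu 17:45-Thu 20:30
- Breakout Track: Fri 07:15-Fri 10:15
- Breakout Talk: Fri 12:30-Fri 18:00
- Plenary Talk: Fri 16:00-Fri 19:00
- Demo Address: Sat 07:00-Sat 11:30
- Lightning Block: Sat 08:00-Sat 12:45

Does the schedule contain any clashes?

Yes

Sorted by start: Invited Block, Keynote Q&A, Sponsor Discussion, Breakout Track, Breakout Talk, Plenary Talk, Demo Address, Lightning Block.
Keynote Q&A starts after Invited Block ends, so Invited Block has no further overlaps.
Sponsor Discussion starts before Keynote Q&A ends → Keynote Q&A and Sponsor Discussion overlap.
That's a conflict, so the schedule is not conflict-free.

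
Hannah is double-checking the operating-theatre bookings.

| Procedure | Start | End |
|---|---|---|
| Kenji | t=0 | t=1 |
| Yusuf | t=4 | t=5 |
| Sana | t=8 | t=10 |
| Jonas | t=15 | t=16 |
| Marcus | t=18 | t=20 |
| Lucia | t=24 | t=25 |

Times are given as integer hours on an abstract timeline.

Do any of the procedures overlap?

Sorted by start: Kenji, Yusuf, Sana, Jonas, Marcus, Lucia.
Yusuf starts after Kenji ends; Kenji is clear from here.
Sana starts after Yusuf ends; Yusuf is clear from here.
Jonas starts after Sana ends; Sana is clear from here.
Marcus starts after Jonas ends; Jonas is clear from here.
Lucia starts after Marcus ends.
Every pair is clear; the schedule has no overlaps.

No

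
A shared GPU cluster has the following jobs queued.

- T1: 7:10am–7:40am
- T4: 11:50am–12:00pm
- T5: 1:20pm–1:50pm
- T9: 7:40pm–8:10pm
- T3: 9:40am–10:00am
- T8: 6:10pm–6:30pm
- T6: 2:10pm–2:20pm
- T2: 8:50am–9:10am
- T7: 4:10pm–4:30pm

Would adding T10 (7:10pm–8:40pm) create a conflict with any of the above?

T1: ends 7:40am at or before T10 starts 7:10pm → clear.
T2: ends 9:10am at or before T10 starts 7:10pm → clear.
T3: ends 10:00am at or before T10 starts 7:10pm → clear.
T4: ends 12:00pm at or before T10 starts 7:10pm → clear.
T5: ends 1:50pm at or before T10 starts 7:10pm → clear.
T6: ends 2:20pm at or before T10 starts 7:10pm → clear.
T7: ends 4:30pm at or before T10 starts 7:10pm → clear.
T8: ends 6:30pm at or before T10 starts 7:10pm → clear.
T9: starts 7:40pm before T10 ends 8:40pm, and ends 8:10pm after T10 starts 7:10pm → overlap.
T10 overlaps T9.

Yes — it overlaps T9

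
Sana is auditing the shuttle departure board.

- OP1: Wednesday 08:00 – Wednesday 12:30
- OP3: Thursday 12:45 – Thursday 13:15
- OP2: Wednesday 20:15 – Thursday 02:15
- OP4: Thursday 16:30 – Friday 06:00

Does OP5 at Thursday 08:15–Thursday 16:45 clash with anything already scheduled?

OP1: ends Wednesday 12:30 at or before OP5 starts Thursday 08:15 → clear.
OP2: ends Thursday 02:15 at or before OP5 starts Thursday 08:15 → clear.
OP3: starts Thursday 12:45 before OP5 ends Thursday 16:45, and ends Thursday 13:15 after OP5 starts Thursday 08:15 → overlap.
OP4: starts Thursday 16:30 before OP5 ends Thursday 16:45, and ends Friday 06:00 after OP5 starts Thursday 08:15 → overlap.
OP5 overlaps OP3, OP4.

Yes — it overlaps OP3, OP4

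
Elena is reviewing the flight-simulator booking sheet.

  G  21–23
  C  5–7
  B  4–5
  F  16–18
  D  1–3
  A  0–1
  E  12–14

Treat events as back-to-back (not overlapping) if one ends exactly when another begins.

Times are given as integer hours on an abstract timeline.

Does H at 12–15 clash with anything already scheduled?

A: ends 1 at or before H starts 12 → clear.
D: ends 3 at or before H starts 12 → clear.
B: ends 5 at or before H starts 12 → clear.
C: ends 7 at or before H starts 12 → clear.
E: starts 12 before H ends 15, and ends 14 after H starts 12 → overlap.
F: starts 16 at or after H ends 15 → clear.
G: starts 21 at or after H ends 15 → clear.
H overlaps E.

Yes — it overlaps E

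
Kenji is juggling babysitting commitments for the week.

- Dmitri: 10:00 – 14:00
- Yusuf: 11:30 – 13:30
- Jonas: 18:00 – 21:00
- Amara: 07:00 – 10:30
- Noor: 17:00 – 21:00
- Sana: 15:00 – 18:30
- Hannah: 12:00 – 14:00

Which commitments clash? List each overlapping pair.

Check each pair: they overlap iff neither finishes before the other starts.
Sorted by start: Amara, Dmitri, Yusuf, Hannah, Sana, Noor, Jonas.
Dmitri starts before Amara ends → Amara and Dmitri overlap.
Yusuf starts after Amara ends, so Amara has no further overlaps.
Yusuf starts before Dmitri ends → Dmitri and Yusuf overlap.
Hannah starts before Dmitri ends → Dmitri and Hannah overlap.
Sana starts after Dmitri ends, so Dmitri has no further overlaps.
Hannah starts before Yusuf ends → Yusuf and Hannah overlap.
Sana starts after Yusuf ends, so Yusuf has no further overlaps.
Sana starts after Hannah ends, so Hannah has no further overlaps.
Noor starts before Sana ends → Sana and Noor overlap.
Jonas starts before Sana ends → Sana and Jonas overlap.
Jonas starts before Noor ends → Noor and Jonas overlap.

Amara & Dmitri, Dmitri & Hannah, Dmitri & Yusuf, Hannah & Yusuf, Jonas & Noor, Jonas & Sana, Noor & Sana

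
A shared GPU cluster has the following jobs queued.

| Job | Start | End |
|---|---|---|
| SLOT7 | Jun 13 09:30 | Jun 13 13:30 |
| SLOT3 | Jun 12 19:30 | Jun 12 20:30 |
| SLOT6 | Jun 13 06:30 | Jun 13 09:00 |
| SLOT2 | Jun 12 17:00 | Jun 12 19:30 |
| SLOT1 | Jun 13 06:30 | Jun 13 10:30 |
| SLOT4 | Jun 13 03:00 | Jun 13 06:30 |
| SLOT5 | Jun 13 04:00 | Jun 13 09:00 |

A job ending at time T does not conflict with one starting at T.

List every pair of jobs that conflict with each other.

Sorted by start: SLOT2, SLOT3, SLOT4, SLOT5, SLOT1, SLOT6, SLOT7.
SLOT3 starts exactly when SLOT2 ends (back-to-back, no overlap); SLOT2 is clear from here.
SLOT4 starts after SLOT3 ends; SLOT3 is clear from here.
SLOT5 starts before SLOT4 ends → SLOT4 and SLOT5 overlap.
SLOT1 starts exactly when SLOT4 ends (back-to-back, no overlap); SLOT4 is clear from here.
SLOT1 starts before SLOT5 ends → SLOT5 and SLOT1 overlap.
SLOT6 starts before SLOT5 ends → SLOT5 and SLOT6 overlap.
SLOT7 starts after SLOT5 ends.
SLOT6 starts before SLOT1 ends → SLOT1 and SLOT6 overlap.
SLOT7 starts before SLOT1 ends → SLOT1 and SLOT7 overlap.
SLOT7 starts after SLOT6 ends.

SLOT1 & SLOT5, SLOT1 & SLOT6, SLOT1 & SLOT7, SLOT4 & SLOT5, SLOT5 & SLOT6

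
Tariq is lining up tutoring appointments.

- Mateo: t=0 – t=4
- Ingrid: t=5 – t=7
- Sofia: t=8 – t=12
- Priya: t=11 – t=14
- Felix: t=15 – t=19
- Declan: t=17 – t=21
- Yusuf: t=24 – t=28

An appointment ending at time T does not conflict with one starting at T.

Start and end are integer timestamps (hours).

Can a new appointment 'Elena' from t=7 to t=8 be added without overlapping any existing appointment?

Yes — the slot is free

Mateo: ends t=4 at or before Elena starts t=7 → clear.
Ingrid: ends t=7 at or before Elena starts t=7 → clear.
Sofia: starts t=8 at or after Elena ends t=8 → clear.
Priya: starts t=11 at or after Elena ends t=8 → clear.
Felix: starts t=15 at or after Elena ends t=8 → clear.
Declan: starts t=17 at or after Elena ends t=8 → clear.
Yusuf: starts t=24 at or after Elena ends t=8 → clear.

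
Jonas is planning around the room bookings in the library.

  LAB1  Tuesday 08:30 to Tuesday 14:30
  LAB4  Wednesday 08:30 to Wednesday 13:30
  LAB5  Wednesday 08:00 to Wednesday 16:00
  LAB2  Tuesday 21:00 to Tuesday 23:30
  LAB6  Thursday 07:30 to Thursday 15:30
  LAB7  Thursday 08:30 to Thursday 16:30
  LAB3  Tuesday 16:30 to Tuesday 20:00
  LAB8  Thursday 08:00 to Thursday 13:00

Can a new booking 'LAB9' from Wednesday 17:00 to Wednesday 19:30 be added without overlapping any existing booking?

Yes — the slot is free

LAB1: ends Tuesday 14:30 at or before LAB9 starts Wednesday 17:00 → clear.
LAB3: ends Tuesday 20:00 at or before LAB9 starts Wednesday 17:00 → clear.
LAB2: ends Tuesday 23:30 at or before LAB9 starts Wednesday 17:00 → clear.
LAB5: ends Wednesday 16:00 at or before LAB9 starts Wednesday 17:00 → clear.
LAB4: ends Wednesday 13:30 at or before LAB9 starts Wednesday 17:00 → clear.
LAB6: starts Thursday 07:30 at or after LAB9 ends Wednesday 19:30 → clear.
LAB8: starts Thursday 08:00 at or after LAB9 ends Wednesday 19:30 → clear.
LAB7: starts Thursday 08:30 at or after LAB9 ends Wednesday 19:30 → clear.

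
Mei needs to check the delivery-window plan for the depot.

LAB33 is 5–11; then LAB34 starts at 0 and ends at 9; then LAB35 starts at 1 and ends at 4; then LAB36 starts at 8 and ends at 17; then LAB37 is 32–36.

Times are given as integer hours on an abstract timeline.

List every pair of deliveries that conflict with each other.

Sorted by start: LAB34, LAB35, LAB33, LAB36, LAB37.
LAB35 starts before LAB34 ends → LAB34 and LAB35 overlap.
LAB33 starts before LAB34 ends → LAB34 and LAB33 overlap.
LAB36 starts before LAB34 ends → LAB34 and LAB36 overlap.
LAB37 starts after LAB34 ends.
LAB33 starts after LAB35 ends, so nothing later overlaps LAB35 either.
LAB36 starts before LAB33 ends → LAB33 and LAB36 overlap.
LAB37 starts after LAB33 ends.
LAB37 starts after LAB36 ends.

LAB33 & LAB34, LAB33 & LAB36, LAB34 & LAB35, LAB34 & LAB36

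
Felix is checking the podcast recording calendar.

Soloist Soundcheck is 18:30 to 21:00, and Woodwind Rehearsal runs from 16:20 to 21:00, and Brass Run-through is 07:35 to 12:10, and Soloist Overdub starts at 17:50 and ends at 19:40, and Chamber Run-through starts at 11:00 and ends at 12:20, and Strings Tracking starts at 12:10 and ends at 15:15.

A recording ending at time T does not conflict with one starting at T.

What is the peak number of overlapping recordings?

Walk through starts and ends in time order (an end at T is processed before a start at T):
07:35 start Brass Run-through → 1
11:00 start Chamber Run-through → 2
12:10 end Brass Run-through → 1
12:10 start Strings Tracking → 2
12:20 end Chamber Run-through → 1
15:15 end Strings Tracking → 0
16:20 start Woodwind Rehearsal → 1
17:50 start Soloist Overdub → 2
18:30 start Soloist Soundcheck → 3
19:40 end Soloist Overdub → 2
21:00 end Soloist Soundcheck → 1
21:00 end Woodwind Rehearsal → 0
Peak is 3, at 18:30 (Soloist Overdub, Soloist Soundcheck, Woodwind Rehearsal).

3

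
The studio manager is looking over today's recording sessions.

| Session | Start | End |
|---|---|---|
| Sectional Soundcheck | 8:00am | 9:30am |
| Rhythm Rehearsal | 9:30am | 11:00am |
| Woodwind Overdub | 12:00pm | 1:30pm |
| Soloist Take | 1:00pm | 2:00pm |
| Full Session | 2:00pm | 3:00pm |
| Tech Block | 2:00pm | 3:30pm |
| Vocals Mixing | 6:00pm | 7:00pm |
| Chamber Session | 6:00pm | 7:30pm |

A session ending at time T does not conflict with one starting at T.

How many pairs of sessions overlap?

3

Sorted by start: Sectional Soundcheck, Rhythm Rehearsal, Woodwind Overdub, Soloist Take, Full Session, Tech Block, Vocals Mixing, Chamber Session.
Rhythm Rehearsal starts exactly when Sectional Soundcheck ends (back-to-back, no overlap) — done with Sectional Soundcheck.
Woodwind Overdub starts after Rhythm Rehearsal ends — done with Rhythm Rehearsal.
Soloist Take starts before Woodwind Overdub ends → Woodwind Overdub and Soloist Take overlap.
Full Session starts after Woodwind Overdub ends — done with Woodwind Overdub.
Full Session starts exactly when Soloist Take ends (back-to-back, no overlap) — done with Soloist Take.
Tech Block starts before Full Session ends → Full Session and Tech Block overlap.
Vocals Mixing starts after Full Session ends — done with Full Session.
Vocals Mixing starts after Tech Block ends — done with Tech Block.
Chamber Session starts before Vocals Mixing ends → Vocals Mixing and Chamber Session overlap.
Overlapping pairs: Chamber Session & Vocals Mixing, Full Session & Tech Block, Soloist Take & Woodwind Overdub — 3 in total.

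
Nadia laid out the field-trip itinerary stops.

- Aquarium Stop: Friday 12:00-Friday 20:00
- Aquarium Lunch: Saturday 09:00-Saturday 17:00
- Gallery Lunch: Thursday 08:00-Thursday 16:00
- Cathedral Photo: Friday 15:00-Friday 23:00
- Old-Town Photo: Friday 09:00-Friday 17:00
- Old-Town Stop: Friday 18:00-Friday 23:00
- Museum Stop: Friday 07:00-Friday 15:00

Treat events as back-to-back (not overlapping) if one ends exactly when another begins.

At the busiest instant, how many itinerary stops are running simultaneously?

Walk through starts and ends in time order (an end at T is processed before a start at T):
Thursday 08:00 start Gallery Lunch → 1
Thursday 16:00 end Gallery Lunch → 0
Friday 07:00 start Museum Stop → 1
Friday 09:00 start Old-Town Photo → 2
Friday 12:00 start Aquarium Stop → 3
Friday 15:00 end Museum Stop → 2
Friday 15:00 start Cathedral Photo → 3
Friday 17:00 end Old-Town Photo → 2
Friday 18:00 start Old-Town Stop → 3
Friday 20:00 end Aquarium Stop → 2
Friday 23:00 end Cathedral Photo → 1
Friday 23:00 end Old-Town Stop → 0
Saturday 09:00 start Aquarium Lunch → 1
Saturday 17:00 end Aquarium Lunch → 0
Peak is 3, at Friday 12:00 (Aquarium Stop, Museum Stop, Old-Town Photo).

3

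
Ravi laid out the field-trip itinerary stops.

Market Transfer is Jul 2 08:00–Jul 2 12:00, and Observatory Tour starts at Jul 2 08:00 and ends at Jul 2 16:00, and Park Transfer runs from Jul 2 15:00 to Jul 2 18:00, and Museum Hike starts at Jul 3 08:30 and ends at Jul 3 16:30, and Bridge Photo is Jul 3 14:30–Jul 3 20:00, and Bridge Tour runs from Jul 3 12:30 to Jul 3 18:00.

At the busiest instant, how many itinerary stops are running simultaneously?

Sweep the timeline, counting +1 at each start and −1 at each end (ends before starts at a tie):
Jul 2 08:00 start Market Transfer → 1
Jul 2 08:00 start Observatory Tour → 2
Jul 2 12:00 end Market Transfer → 1
Jul 2 15:00 start Park Transfer → 2
Jul 2 16:00 end Observatory Tour → 1
Jul 2 18:00 end Park Transfer → 0
Jul 3 08:30 start Museum Hike → 1
Jul 3 12:30 start Bridge Tour → 2
Jul 3 14:30 start Bridge Photo → 3
Jul 3 16:30 end Museum Hike → 2
Jul 3 18:00 end Bridge Tour → 1
Jul 3 20:00 end Bridge Photo → 0
Peak is 3, at Jul 3 14:30 (Bridge Photo, Bridge Tour, Museum Hike).

3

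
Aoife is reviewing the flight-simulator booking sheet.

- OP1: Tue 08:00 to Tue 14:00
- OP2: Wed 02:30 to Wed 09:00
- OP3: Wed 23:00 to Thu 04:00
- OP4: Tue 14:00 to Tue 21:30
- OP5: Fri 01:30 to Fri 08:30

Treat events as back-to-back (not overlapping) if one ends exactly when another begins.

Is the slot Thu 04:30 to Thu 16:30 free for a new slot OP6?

Yes — the slot is free

OP1: ends Tue 14:00 at or before OP6 starts Thu 04:30 → clear.
OP4: ends Tue 21:30 at or before OP6 starts Thu 04:30 → clear.
OP2: ends Wed 09:00 at or before OP6 starts Thu 04:30 → clear.
OP3: ends Thu 04:00 at or before OP6 starts Thu 04:30 → clear.
OP5: starts Fri 01:30 at or after OP6 ends Thu 16:30 → clear.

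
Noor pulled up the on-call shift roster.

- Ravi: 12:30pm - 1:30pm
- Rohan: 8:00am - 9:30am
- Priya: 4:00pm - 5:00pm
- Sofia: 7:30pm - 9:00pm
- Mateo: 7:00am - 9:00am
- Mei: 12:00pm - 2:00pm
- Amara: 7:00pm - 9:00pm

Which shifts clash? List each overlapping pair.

Check each pair: they overlap iff neither finishes before the other starts.
Sorted by start: Mateo, Rohan, Mei, Ravi, Priya, Amara, Sofia.
Rohan starts before Mateo ends → Mateo and Rohan overlap.
Mei starts after Mateo ends, so Mateo has no further overlaps.
Mei starts after Rohan ends, so Rohan has no further overlaps.
Ravi starts before Mei ends → Mei and Ravi overlap.
Priya starts after Mei ends, so Mei has no further overlaps.
Priya starts after Ravi ends, so Ravi has no further overlaps.
Amara starts after Priya ends, so Priya has no further overlaps.
Sofia starts before Amara ends → Amara and Sofia overlap.

Amara & Sofia, Mateo & Rohan, Mei & Ravi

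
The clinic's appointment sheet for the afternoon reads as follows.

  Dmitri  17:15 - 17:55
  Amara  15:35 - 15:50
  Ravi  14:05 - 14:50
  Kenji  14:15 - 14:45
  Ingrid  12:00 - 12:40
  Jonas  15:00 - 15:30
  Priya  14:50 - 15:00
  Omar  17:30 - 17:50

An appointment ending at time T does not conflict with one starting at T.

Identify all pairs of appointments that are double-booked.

Dmitri & Omar, Kenji & Ravi

Sorted by start: Ingrid, Ravi, Kenji, Priya, Jonas, Amara, Dmitri, Omar.
Ravi starts after Ingrid ends; Ingrid is clear from here.
Kenji starts before Ravi ends → Ravi and Kenji overlap.
Priya starts exactly when Ravi ends (back-to-back, no overlap); Ravi is clear from here.
Priya starts after Kenji ends; Kenji is clear from here.
Jonas starts exactly when Priya ends (back-to-back, no overlap); Priya is clear from here.
Amara starts after Jonas ends; Jonas is clear from here.
Dmitri starts after Amara ends; Amara is clear from here.
Omar starts before Dmitri ends → Dmitri and Omar overlap.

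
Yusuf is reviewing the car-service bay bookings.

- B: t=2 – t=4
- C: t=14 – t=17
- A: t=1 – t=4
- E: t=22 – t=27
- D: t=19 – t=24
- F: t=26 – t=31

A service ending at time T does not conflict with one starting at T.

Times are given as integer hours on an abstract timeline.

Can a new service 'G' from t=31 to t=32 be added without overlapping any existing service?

Yes — the slot is free

A: ends t=4 at or before G starts t=31 → clear.
B: ends t=4 at or before G starts t=31 → clear.
C: ends t=17 at or before G starts t=31 → clear.
D: ends t=24 at or before G starts t=31 → clear.
E: ends t=27 at or before G starts t=31 → clear.
F: ends t=31 at or before G starts t=31 → clear.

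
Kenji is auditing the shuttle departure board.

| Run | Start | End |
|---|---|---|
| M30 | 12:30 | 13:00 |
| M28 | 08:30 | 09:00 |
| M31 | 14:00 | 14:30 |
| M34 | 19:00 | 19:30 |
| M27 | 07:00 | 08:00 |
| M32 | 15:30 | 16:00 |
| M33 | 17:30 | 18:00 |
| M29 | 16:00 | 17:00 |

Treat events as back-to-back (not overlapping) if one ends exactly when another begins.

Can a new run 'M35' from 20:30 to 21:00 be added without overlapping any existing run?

Yes — the slot is free

M27: ends 08:00 at or before M35 starts 20:30 → clear.
M28: ends 09:00 at or before M35 starts 20:30 → clear.
M30: ends 13:00 at or before M35 starts 20:30 → clear.
M31: ends 14:30 at or before M35 starts 20:30 → clear.
M32: ends 16:00 at or before M35 starts 20:30 → clear.
M29: ends 17:00 at or before M35 starts 20:30 → clear.
M33: ends 18:00 at or before M35 starts 20:30 → clear.
M34: ends 19:30 at or before M35 starts 20:30 → clear.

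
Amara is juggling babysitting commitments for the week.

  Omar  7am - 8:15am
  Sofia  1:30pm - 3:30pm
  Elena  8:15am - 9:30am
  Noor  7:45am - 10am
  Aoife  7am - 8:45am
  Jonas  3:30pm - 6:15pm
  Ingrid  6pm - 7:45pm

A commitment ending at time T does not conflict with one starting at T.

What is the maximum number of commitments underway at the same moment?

Sweep the timeline, counting +1 at each start and −1 at each end (ends before starts at a tie):
7am start Aoife → 1
7am start Omar → 2
7:45am start Noor → 3
8:15am end Omar → 2
8:15am start Elena → 3
8:45am end Aoife → 2
9:30am end Elena → 1
10am end Noor → 0
1:30pm start Sofia → 1
3:30pm end Sofia → 0
3:30pm start Jonas → 1
6pm start Ingrid → 2
6:15pm end Jonas → 1
7:45pm end Ingrid → 0
Peak is 3, at 7:45am (Aoife, Noor, Omar).

3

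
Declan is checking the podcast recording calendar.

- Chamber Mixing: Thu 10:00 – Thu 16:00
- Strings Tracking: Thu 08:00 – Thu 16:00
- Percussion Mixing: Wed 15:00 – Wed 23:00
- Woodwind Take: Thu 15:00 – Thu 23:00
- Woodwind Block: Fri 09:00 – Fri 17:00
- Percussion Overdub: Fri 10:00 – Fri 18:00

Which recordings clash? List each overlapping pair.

Chamber Mixing & Strings Tracking, Chamber Mixing & Woodwind Take, Percussion Overdub & Woodwind Block, Strings Tracking & Woodwind Take

Sorted by start: Percussion Mixing, Strings Tracking, Chamber Mixing, Woodwind Take, Woodwind Block, Percussion Overdub.
Strings Tracking starts after Percussion Mixing ends; Percussion Mixing is clear from here.
Chamber Mixing starts before Strings Tracking ends → Strings Tracking and Chamber Mixing overlap.
Woodwind Take starts before Strings Tracking ends → Strings Tracking and Woodwind Take overlap.
Woodwind Block starts after Strings Tracking ends; Strings Tracking is clear from here.
Woodwind Take starts before Chamber Mixing ends → Chamber Mixing and Woodwind Take overlap.
Woodwind Block starts after Chamber Mixing ends; Chamber Mixing is clear from here.
Woodwind Block starts after Woodwind Take ends; Woodwind Take is clear from here.
Percussion Overdub starts before Woodwind Block ends → Woodwind Block and Percussion Overdub overlap.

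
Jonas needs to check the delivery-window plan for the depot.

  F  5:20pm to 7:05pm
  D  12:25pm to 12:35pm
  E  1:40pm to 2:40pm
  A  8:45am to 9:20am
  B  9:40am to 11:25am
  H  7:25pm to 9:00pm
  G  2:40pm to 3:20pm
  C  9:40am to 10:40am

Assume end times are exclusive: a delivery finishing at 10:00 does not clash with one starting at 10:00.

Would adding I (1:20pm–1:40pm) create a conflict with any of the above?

A: ends 9:20am at or before I starts 1:20pm → clear.
B: ends 11:25am at or before I starts 1:20pm → clear.
C: ends 10:40am at or before I starts 1:20pm → clear.
D: ends 12:35pm at or before I starts 1:20pm → clear.
E: starts 1:40pm at or after I ends 1:40pm → clear.
G: starts 2:40pm at or after I ends 1:40pm → clear.
F: starts 5:20pm at or after I ends 1:40pm → clear.
H: starts 7:25pm at or after I ends 1:40pm → clear.

No — it doesn't clash with anything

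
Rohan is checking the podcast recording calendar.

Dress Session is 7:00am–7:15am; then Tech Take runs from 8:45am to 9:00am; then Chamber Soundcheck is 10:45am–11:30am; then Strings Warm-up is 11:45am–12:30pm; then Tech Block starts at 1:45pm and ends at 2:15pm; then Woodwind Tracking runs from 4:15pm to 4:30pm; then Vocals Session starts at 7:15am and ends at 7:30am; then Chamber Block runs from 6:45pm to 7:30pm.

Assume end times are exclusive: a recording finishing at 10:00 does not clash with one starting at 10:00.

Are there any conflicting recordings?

No

Sorted by start: Dress Session, Vocals Session, Tech Take, Chamber Soundcheck, Strings Warm-up, Tech Block, Woodwind Tracking, Chamber Block.
Vocals Session starts exactly when Dress Session ends (back-to-back, no overlap) — done with Dress Session.
Tech Take starts after Vocals Session ends — done with Vocals Session.
Chamber Soundcheck starts after Tech Take ends — done with Tech Take.
Strings Warm-up starts after Chamber Soundcheck ends — done with Chamber Soundcheck.
Tech Block starts after Strings Warm-up ends — done with Strings Warm-up.
Woodwind Tracking starts after Tech Block ends — done with Tech Block.
Chamber Block starts after Woodwind Tracking ends.
Every pair is clear; the schedule has no overlaps.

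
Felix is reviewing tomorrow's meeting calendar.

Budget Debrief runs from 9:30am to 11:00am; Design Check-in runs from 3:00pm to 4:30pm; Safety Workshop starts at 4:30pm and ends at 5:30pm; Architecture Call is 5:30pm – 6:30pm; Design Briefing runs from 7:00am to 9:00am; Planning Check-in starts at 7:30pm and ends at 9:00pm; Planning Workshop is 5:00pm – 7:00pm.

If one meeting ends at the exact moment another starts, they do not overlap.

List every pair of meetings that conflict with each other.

Sorted by start: Design Briefing, Budget Debrief, Design Check-in, Safety Workshop, Planning Workshop, Architecture Call, Planning Check-in.
Budget Debrief starts after Design Briefing ends, so nothing later overlaps Design Briefing either.
Design Check-in starts after Budget Debrief ends, so nothing later overlaps Budget Debrief either.
Safety Workshop starts exactly when Design Check-in ends (back-to-back, no overlap), so nothing later overlaps Design Check-in either.
Planning Workshop starts before Safety Workshop ends → Safety Workshop and Planning Workshop overlap.
Architecture Call starts exactly when Safety Workshop ends (back-to-back, no overlap), so nothing later overlaps Safety Workshop either.
Architecture Call starts before Planning Workshop ends → Planning Workshop and Architecture Call overlap.
Planning Check-in starts after Planning Workshop ends.
Planning Check-in starts after Architecture Call ends.

Architecture Call & Planning Workshop, Planning Workshop & Safety Workshop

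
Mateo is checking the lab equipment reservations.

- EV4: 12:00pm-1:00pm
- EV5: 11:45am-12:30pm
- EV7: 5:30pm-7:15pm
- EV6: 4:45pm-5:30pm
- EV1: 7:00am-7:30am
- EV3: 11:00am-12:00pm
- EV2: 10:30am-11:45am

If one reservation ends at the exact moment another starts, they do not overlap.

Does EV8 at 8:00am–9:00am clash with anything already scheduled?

EV1: ends 7:30am at or before EV8 starts 8:00am → clear.
EV2: starts 10:30am at or after EV8 ends 9:00am → clear.
EV3: starts 11:00am at or after EV8 ends 9:00am → clear.
EV5: starts 11:45am at or after EV8 ends 9:00am → clear.
EV4: starts 12:00pm at or after EV8 ends 9:00am → clear.
EV6: starts 4:45pm at or after EV8 ends 9:00am → clear.
EV7: starts 5:30pm at or after EV8 ends 9:00am → clear.

No — it doesn't clash with anything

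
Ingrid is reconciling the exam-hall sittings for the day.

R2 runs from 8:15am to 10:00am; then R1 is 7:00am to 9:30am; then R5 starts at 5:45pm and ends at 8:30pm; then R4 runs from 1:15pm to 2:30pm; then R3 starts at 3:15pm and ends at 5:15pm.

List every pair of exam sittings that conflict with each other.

R1 & R2

Two intervals overlap when each starts before the other ends.
Sorted by start: R1, R2, R4, R3, R5.
R2 starts before R1 ends → R1 and R2 overlap.
R4 starts after R1 ends, so R1 has no further overlaps.
R4 starts after R2 ends, so R2 has no further overlaps.
R3 starts after R4 ends, so R4 has no further overlaps.
R5 starts after R3 ends.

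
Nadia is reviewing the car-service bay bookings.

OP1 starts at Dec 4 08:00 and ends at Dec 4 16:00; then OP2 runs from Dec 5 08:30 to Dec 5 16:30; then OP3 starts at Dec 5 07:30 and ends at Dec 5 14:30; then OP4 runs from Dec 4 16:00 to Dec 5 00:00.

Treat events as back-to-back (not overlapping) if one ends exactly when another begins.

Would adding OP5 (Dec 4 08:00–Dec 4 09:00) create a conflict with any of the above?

Yes — it overlaps OP1

OP1: starts Dec 4 08:00 before OP5 ends Dec 4 09:00, and ends Dec 4 16:00 after OP5 starts Dec 4 08:00 → overlap.
OP4: starts Dec 4 16:00 at or after OP5 ends Dec 4 09:00 → clear.
OP3: starts Dec 5 07:30 at or after OP5 ends Dec 4 09:00 → clear.
OP2: starts Dec 5 08:30 at or after OP5 ends Dec 4 09:00 → clear.
OP5 overlaps OP1.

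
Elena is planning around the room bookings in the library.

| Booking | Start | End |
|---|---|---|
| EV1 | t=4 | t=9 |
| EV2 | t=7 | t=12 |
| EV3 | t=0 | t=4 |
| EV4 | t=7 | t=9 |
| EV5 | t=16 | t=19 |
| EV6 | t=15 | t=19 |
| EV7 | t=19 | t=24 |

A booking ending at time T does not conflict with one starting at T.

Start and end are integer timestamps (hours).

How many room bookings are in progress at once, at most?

Sort all start/end points and keep a running count:
t=0 start EV3 → 1
t=4 end EV3 → 0
t=4 start EV1 → 1
t=7 start EV2 → 2
t=7 start EV4 → 3
t=9 end EV1 → 2
t=9 end EV4 → 1
t=12 end EV2 → 0
t=15 start EV6 → 1
t=16 start EV5 → 2
t=19 end EV5 → 1
t=19 end EV6 → 0
t=19 start EV7 → 1
t=24 end EV7 → 0
Peak is 3, at t=7 (EV1, EV2, EV4).

3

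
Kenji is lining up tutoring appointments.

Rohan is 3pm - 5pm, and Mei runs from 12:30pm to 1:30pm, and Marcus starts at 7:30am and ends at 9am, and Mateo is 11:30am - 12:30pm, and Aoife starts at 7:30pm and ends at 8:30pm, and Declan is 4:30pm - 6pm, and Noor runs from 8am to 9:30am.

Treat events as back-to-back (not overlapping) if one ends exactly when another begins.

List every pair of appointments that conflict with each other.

Declan & Rohan, Marcus & Noor

Sorted by start: Marcus, Noor, Mateo, Mei, Rohan, Declan, Aoife.
Noor starts before Marcus ends → Marcus and Noor overlap.
Mateo starts after Marcus ends, so nothing later overlaps Marcus either.
Mateo starts after Noor ends, so nothing later overlaps Noor either.
Mei starts exactly when Mateo ends (back-to-back, no overlap), so nothing later overlaps Mateo either.
Rohan starts after Mei ends, so nothing later overlaps Mei either.
Declan starts before Rohan ends → Rohan and Declan overlap.
Aoife starts after Rohan ends.
Aoife starts after Declan ends.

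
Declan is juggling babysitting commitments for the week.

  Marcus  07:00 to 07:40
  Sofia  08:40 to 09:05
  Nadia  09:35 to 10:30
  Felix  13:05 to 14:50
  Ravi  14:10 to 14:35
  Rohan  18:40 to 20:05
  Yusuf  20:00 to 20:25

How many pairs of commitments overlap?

2

Check each pair: they overlap iff neither finishes before the other starts.
Sorted by start: Marcus, Sofia, Nadia, Felix, Ravi, Rohan, Yusuf.
Sofia starts after Marcus ends — done with Marcus.
Nadia starts after Sofia ends — done with Sofia.
Felix starts after Nadia ends — done with Nadia.
Ravi starts before Felix ends → Felix and Ravi overlap.
Rohan starts after Felix ends — done with Felix.
Rohan starts after Ravi ends — done with Ravi.
Yusuf starts before Rohan ends → Rohan and Yusuf overlap.
Overlapping pairs: Felix & Ravi, Rohan & Yusuf — 2 in total.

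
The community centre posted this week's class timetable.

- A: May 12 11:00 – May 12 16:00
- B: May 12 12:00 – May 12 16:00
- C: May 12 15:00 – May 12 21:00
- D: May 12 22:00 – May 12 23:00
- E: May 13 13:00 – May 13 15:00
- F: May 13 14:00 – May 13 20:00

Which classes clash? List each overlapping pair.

A & B, A & C, B & C, E & F

Sorted by start: A, B, C, D, E, F.
B starts before A ends → A and B overlap.
C starts before A ends → A and C overlap.
D starts after A ends; A is clear from here.
C starts before B ends → B and C overlap.
D starts after B ends; B is clear from here.
D starts after C ends; C is clear from here.
E starts after D ends; D is clear from here.
F starts before E ends → E and F overlap.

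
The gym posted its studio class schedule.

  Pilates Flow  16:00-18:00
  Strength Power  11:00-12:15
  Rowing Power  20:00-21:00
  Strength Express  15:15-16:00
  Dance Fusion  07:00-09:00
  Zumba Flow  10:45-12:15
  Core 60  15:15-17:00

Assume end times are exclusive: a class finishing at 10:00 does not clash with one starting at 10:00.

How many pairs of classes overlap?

3

Sorted by start: Dance Fusion, Zumba Flow, Strength Power, Core 60, Strength Express, Pilates Flow, Rowing Power.
Zumba Flow starts after Dance Fusion ends — done with Dance Fusion.
Strength Power starts before Zumba Flow ends → Zumba Flow and Strength Power overlap.
Core 60 starts after Zumba Flow ends — done with Zumba Flow.
Core 60 starts after Strength Power ends — done with Strength Power.
Strength Express starts before Core 60 ends → Core 60 and Strength Express overlap.
Pilates Flow starts before Core 60 ends → Core 60 and Pilates Flow overlap.
Rowing Power starts after Core 60 ends.
Pilates Flow starts exactly when Strength Express ends (back-to-back, no overlap) — done with Strength Express.
Rowing Power starts after Pilates Flow ends.
Overlapping pairs: Core 60 & Pilates Flow, Core 60 & Strength Express, Strength Power & Zumba Flow — 3 in total.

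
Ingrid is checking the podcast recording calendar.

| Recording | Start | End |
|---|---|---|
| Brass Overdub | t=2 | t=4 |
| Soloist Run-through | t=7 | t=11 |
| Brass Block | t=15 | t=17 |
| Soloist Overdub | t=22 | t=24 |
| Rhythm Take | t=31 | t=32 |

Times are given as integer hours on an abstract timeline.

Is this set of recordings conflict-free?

Check each pair: they overlap iff neither finishes before the other starts.
Sorted by start: Brass Overdub, Soloist Run-through, Brass Block, Soloist Overdub, Rhythm Take.
Soloist Run-through starts after Brass Overdub ends — done with Brass Overdub.
Brass Block starts after Soloist Run-through ends — done with Soloist Run-through.
Soloist Overdub starts after Brass Block ends — done with Brass Block.
Rhythm Take starts after Soloist Overdub ends.
Every pair is clear; the schedule has no overlaps.

Yes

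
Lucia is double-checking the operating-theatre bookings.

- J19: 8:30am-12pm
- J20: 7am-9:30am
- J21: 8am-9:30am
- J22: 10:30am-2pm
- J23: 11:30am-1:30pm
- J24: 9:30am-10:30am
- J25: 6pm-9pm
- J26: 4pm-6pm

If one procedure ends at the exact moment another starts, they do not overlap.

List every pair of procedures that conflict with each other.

J19 & J20, J19 & J21, J19 & J22, J19 & J23, J19 & J24, J20 & J21, J22 & J23

Sorted by start: J20, J21, J19, J24, J22, J23, J26, J25.
J21 starts before J20 ends → J20 and J21 overlap.
J19 starts before J20 ends → J20 and J19 overlap.
J24 starts exactly when J20 ends (back-to-back, no overlap) — done with J20.
J19 starts before J21 ends → J21 and J19 overlap.
J24 starts exactly when J21 ends (back-to-back, no overlap) — done with J21.
J24 starts before J19 ends → J19 and J24 overlap.
J22 starts before J19 ends → J19 and J22 overlap.
J23 starts before J19 ends → J19 and J23 overlap.
J26 starts after J19 ends — done with J19.
J22 starts exactly when J24 ends (back-to-back, no overlap) — done with J24.
J23 starts before J22 ends → J22 and J23 overlap.
J26 starts after J22 ends — done with J22.
J26 starts after J23 ends — done with J23.
J25 starts exactly when J26 ends (back-to-back, no overlap).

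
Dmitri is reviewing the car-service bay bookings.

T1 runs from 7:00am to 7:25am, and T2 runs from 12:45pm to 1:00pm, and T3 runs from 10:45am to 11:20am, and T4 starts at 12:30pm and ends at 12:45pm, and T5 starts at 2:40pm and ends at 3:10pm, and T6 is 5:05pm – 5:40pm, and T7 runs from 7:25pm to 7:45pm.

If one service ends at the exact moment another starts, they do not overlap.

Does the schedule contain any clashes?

No

Sorted by start: T1, T3, T4, T2, T5, T6, T7.
T3 starts after T1 ends, so T1 has no further overlaps.
T4 starts after T3 ends, so T3 has no further overlaps.
T2 starts exactly when T4 ends (back-to-back, no overlap), so T4 has no further overlaps.
T5 starts after T2 ends, so T2 has no further overlaps.
T6 starts after T5 ends, so T5 has no further overlaps.
T7 starts after T6 ends.
Every pair is clear; the schedule has no overlaps.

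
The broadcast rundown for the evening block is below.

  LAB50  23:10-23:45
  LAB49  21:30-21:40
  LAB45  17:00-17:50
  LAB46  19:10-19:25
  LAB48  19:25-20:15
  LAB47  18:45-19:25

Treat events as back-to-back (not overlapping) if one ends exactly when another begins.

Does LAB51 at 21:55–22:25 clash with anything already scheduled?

LAB45: ends 17:50 at or before LAB51 starts 21:55 → clear.
LAB47: ends 19:25 at or before LAB51 starts 21:55 → clear.
LAB46: ends 19:25 at or before LAB51 starts 21:55 → clear.
LAB48: ends 20:15 at or before LAB51 starts 21:55 → clear.
LAB49: ends 21:40 at or before LAB51 starts 21:55 → clear.
LAB50: starts 23:10 at or after LAB51 ends 22:25 → clear.

No — it doesn't clash with anything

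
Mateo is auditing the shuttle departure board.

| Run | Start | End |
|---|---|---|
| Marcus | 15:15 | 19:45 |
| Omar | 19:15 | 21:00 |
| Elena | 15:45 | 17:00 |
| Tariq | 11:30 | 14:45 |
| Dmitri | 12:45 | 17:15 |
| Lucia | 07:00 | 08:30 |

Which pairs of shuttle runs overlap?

Dmitri & Elena, Dmitri & Marcus, Dmitri & Tariq, Elena & Marcus, Marcus & Omar

Sorted by start: Lucia, Tariq, Dmitri, Marcus, Elena, Omar.
Tariq starts after Lucia ends; Lucia is clear from here.
Dmitri starts before Tariq ends → Tariq and Dmitri overlap.
Marcus starts after Tariq ends; Tariq is clear from here.
Marcus starts before Dmitri ends → Dmitri and Marcus overlap.
Elena starts before Dmitri ends → Dmitri and Elena overlap.
Omar starts after Dmitri ends.
Elena starts before Marcus ends → Marcus and Elena overlap.
Omar starts before Marcus ends → Marcus and Omar overlap.
Omar starts after Elena ends.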